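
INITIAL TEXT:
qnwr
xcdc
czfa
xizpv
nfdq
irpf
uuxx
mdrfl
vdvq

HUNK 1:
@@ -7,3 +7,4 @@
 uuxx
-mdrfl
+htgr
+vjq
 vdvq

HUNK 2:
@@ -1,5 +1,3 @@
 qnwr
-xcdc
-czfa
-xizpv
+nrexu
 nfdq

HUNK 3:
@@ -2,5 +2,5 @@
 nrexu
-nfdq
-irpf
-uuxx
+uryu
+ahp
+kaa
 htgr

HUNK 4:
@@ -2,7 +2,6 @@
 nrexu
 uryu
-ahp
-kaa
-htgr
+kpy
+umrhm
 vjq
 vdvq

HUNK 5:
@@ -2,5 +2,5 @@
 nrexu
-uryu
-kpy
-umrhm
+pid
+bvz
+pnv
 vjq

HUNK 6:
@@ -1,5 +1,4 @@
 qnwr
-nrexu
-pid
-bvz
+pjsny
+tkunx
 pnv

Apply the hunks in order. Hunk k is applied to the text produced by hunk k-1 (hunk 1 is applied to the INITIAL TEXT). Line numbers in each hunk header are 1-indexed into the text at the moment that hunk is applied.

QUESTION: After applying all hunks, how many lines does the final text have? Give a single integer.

Hunk 1: at line 7 remove [mdrfl] add [htgr,vjq] -> 10 lines: qnwr xcdc czfa xizpv nfdq irpf uuxx htgr vjq vdvq
Hunk 2: at line 1 remove [xcdc,czfa,xizpv] add [nrexu] -> 8 lines: qnwr nrexu nfdq irpf uuxx htgr vjq vdvq
Hunk 3: at line 2 remove [nfdq,irpf,uuxx] add [uryu,ahp,kaa] -> 8 lines: qnwr nrexu uryu ahp kaa htgr vjq vdvq
Hunk 4: at line 2 remove [ahp,kaa,htgr] add [kpy,umrhm] -> 7 lines: qnwr nrexu uryu kpy umrhm vjq vdvq
Hunk 5: at line 2 remove [uryu,kpy,umrhm] add [pid,bvz,pnv] -> 7 lines: qnwr nrexu pid bvz pnv vjq vdvq
Hunk 6: at line 1 remove [nrexu,pid,bvz] add [pjsny,tkunx] -> 6 lines: qnwr pjsny tkunx pnv vjq vdvq
Final line count: 6

Answer: 6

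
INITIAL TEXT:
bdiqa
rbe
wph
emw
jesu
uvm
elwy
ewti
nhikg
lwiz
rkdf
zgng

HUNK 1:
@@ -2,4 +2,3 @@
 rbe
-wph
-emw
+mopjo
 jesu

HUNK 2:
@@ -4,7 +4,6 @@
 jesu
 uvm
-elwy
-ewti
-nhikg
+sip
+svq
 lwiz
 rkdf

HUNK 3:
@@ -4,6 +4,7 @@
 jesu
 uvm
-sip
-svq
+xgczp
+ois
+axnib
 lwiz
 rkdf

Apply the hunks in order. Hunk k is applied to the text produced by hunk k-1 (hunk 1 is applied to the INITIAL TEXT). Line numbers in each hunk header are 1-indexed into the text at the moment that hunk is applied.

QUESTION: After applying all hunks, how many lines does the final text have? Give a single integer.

Hunk 1: at line 2 remove [wph,emw] add [mopjo] -> 11 lines: bdiqa rbe mopjo jesu uvm elwy ewti nhikg lwiz rkdf zgng
Hunk 2: at line 4 remove [elwy,ewti,nhikg] add [sip,svq] -> 10 lines: bdiqa rbe mopjo jesu uvm sip svq lwiz rkdf zgng
Hunk 3: at line 4 remove [sip,svq] add [xgczp,ois,axnib] -> 11 lines: bdiqa rbe mopjo jesu uvm xgczp ois axnib lwiz rkdf zgng
Final line count: 11

Answer: 11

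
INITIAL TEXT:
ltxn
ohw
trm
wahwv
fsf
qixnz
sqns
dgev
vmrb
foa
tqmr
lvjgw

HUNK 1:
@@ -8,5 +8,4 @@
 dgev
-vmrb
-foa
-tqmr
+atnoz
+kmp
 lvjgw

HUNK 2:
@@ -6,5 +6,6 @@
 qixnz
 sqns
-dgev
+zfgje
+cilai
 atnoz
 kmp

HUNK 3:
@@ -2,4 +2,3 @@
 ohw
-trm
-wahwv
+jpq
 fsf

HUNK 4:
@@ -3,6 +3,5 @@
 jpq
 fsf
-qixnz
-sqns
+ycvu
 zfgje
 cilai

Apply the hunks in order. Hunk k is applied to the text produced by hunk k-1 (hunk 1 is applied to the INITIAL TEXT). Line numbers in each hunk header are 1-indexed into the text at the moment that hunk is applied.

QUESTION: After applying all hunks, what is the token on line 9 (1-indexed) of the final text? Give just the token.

Answer: kmp

Derivation:
Hunk 1: at line 8 remove [vmrb,foa,tqmr] add [atnoz,kmp] -> 11 lines: ltxn ohw trm wahwv fsf qixnz sqns dgev atnoz kmp lvjgw
Hunk 2: at line 6 remove [dgev] add [zfgje,cilai] -> 12 lines: ltxn ohw trm wahwv fsf qixnz sqns zfgje cilai atnoz kmp lvjgw
Hunk 3: at line 2 remove [trm,wahwv] add [jpq] -> 11 lines: ltxn ohw jpq fsf qixnz sqns zfgje cilai atnoz kmp lvjgw
Hunk 4: at line 3 remove [qixnz,sqns] add [ycvu] -> 10 lines: ltxn ohw jpq fsf ycvu zfgje cilai atnoz kmp lvjgw
Final line 9: kmp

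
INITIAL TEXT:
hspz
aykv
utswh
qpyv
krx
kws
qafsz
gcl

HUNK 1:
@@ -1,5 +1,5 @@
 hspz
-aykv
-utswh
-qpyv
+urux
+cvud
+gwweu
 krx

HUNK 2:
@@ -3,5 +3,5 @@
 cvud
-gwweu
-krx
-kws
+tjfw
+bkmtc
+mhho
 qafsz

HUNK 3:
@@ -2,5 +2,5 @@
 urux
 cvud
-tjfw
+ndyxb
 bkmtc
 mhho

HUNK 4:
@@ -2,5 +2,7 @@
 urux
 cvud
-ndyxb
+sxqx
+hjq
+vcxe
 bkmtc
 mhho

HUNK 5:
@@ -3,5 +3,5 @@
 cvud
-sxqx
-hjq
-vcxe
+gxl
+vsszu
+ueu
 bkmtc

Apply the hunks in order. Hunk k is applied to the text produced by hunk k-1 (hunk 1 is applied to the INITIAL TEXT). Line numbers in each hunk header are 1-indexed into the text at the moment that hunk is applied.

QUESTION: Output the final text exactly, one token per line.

Hunk 1: at line 1 remove [aykv,utswh,qpyv] add [urux,cvud,gwweu] -> 8 lines: hspz urux cvud gwweu krx kws qafsz gcl
Hunk 2: at line 3 remove [gwweu,krx,kws] add [tjfw,bkmtc,mhho] -> 8 lines: hspz urux cvud tjfw bkmtc mhho qafsz gcl
Hunk 3: at line 2 remove [tjfw] add [ndyxb] -> 8 lines: hspz urux cvud ndyxb bkmtc mhho qafsz gcl
Hunk 4: at line 2 remove [ndyxb] add [sxqx,hjq,vcxe] -> 10 lines: hspz urux cvud sxqx hjq vcxe bkmtc mhho qafsz gcl
Hunk 5: at line 3 remove [sxqx,hjq,vcxe] add [gxl,vsszu,ueu] -> 10 lines: hspz urux cvud gxl vsszu ueu bkmtc mhho qafsz gcl

Answer: hspz
urux
cvud
gxl
vsszu
ueu
bkmtc
mhho
qafsz
gcl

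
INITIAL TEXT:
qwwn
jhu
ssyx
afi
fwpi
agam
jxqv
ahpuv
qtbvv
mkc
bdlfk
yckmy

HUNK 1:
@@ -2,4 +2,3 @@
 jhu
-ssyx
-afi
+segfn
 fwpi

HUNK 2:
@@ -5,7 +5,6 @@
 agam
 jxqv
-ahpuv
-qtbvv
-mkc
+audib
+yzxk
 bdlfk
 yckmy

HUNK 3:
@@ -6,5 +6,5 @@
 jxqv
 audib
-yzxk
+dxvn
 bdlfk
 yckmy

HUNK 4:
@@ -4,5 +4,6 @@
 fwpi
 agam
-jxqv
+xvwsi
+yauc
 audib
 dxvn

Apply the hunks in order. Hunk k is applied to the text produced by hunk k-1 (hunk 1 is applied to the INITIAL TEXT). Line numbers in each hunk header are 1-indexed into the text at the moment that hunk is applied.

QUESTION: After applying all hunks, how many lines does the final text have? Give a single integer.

Answer: 11

Derivation:
Hunk 1: at line 2 remove [ssyx,afi] add [segfn] -> 11 lines: qwwn jhu segfn fwpi agam jxqv ahpuv qtbvv mkc bdlfk yckmy
Hunk 2: at line 5 remove [ahpuv,qtbvv,mkc] add [audib,yzxk] -> 10 lines: qwwn jhu segfn fwpi agam jxqv audib yzxk bdlfk yckmy
Hunk 3: at line 6 remove [yzxk] add [dxvn] -> 10 lines: qwwn jhu segfn fwpi agam jxqv audib dxvn bdlfk yckmy
Hunk 4: at line 4 remove [jxqv] add [xvwsi,yauc] -> 11 lines: qwwn jhu segfn fwpi agam xvwsi yauc audib dxvn bdlfk yckmy
Final line count: 11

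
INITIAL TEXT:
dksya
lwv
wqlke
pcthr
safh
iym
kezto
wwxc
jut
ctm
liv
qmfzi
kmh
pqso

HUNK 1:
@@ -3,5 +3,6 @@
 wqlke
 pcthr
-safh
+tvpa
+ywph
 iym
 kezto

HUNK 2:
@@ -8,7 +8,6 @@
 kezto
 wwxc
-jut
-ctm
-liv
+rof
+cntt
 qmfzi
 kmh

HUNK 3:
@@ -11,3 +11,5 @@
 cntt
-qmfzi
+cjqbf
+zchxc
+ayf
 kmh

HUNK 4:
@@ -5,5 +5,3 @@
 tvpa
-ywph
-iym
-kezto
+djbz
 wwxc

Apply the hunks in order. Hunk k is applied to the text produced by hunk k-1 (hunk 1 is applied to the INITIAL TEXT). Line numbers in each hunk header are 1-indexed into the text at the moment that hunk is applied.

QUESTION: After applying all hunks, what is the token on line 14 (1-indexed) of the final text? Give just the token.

Answer: pqso

Derivation:
Hunk 1: at line 3 remove [safh] add [tvpa,ywph] -> 15 lines: dksya lwv wqlke pcthr tvpa ywph iym kezto wwxc jut ctm liv qmfzi kmh pqso
Hunk 2: at line 8 remove [jut,ctm,liv] add [rof,cntt] -> 14 lines: dksya lwv wqlke pcthr tvpa ywph iym kezto wwxc rof cntt qmfzi kmh pqso
Hunk 3: at line 11 remove [qmfzi] add [cjqbf,zchxc,ayf] -> 16 lines: dksya lwv wqlke pcthr tvpa ywph iym kezto wwxc rof cntt cjqbf zchxc ayf kmh pqso
Hunk 4: at line 5 remove [ywph,iym,kezto] add [djbz] -> 14 lines: dksya lwv wqlke pcthr tvpa djbz wwxc rof cntt cjqbf zchxc ayf kmh pqso
Final line 14: pqso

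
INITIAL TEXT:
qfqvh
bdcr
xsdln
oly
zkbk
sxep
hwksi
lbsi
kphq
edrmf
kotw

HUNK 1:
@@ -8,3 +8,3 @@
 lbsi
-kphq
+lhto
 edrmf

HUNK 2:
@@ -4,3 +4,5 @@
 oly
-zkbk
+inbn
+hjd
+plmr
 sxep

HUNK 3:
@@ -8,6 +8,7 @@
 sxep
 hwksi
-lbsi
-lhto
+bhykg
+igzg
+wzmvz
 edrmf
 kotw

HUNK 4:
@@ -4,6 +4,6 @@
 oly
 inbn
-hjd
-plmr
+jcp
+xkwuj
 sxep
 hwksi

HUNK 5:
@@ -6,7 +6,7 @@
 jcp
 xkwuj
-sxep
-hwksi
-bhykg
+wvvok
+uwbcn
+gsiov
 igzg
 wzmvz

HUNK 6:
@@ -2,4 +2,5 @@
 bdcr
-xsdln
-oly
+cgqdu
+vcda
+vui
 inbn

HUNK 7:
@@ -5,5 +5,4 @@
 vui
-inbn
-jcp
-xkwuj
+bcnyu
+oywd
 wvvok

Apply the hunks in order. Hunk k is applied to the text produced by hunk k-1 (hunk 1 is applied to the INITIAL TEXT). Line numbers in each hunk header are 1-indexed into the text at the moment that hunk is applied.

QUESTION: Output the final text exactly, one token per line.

Answer: qfqvh
bdcr
cgqdu
vcda
vui
bcnyu
oywd
wvvok
uwbcn
gsiov
igzg
wzmvz
edrmf
kotw

Derivation:
Hunk 1: at line 8 remove [kphq] add [lhto] -> 11 lines: qfqvh bdcr xsdln oly zkbk sxep hwksi lbsi lhto edrmf kotw
Hunk 2: at line 4 remove [zkbk] add [inbn,hjd,plmr] -> 13 lines: qfqvh bdcr xsdln oly inbn hjd plmr sxep hwksi lbsi lhto edrmf kotw
Hunk 3: at line 8 remove [lbsi,lhto] add [bhykg,igzg,wzmvz] -> 14 lines: qfqvh bdcr xsdln oly inbn hjd plmr sxep hwksi bhykg igzg wzmvz edrmf kotw
Hunk 4: at line 4 remove [hjd,plmr] add [jcp,xkwuj] -> 14 lines: qfqvh bdcr xsdln oly inbn jcp xkwuj sxep hwksi bhykg igzg wzmvz edrmf kotw
Hunk 5: at line 6 remove [sxep,hwksi,bhykg] add [wvvok,uwbcn,gsiov] -> 14 lines: qfqvh bdcr xsdln oly inbn jcp xkwuj wvvok uwbcn gsiov igzg wzmvz edrmf kotw
Hunk 6: at line 2 remove [xsdln,oly] add [cgqdu,vcda,vui] -> 15 lines: qfqvh bdcr cgqdu vcda vui inbn jcp xkwuj wvvok uwbcn gsiov igzg wzmvz edrmf kotw
Hunk 7: at line 5 remove [inbn,jcp,xkwuj] add [bcnyu,oywd] -> 14 lines: qfqvh bdcr cgqdu vcda vui bcnyu oywd wvvok uwbcn gsiov igzg wzmvz edrmf kotw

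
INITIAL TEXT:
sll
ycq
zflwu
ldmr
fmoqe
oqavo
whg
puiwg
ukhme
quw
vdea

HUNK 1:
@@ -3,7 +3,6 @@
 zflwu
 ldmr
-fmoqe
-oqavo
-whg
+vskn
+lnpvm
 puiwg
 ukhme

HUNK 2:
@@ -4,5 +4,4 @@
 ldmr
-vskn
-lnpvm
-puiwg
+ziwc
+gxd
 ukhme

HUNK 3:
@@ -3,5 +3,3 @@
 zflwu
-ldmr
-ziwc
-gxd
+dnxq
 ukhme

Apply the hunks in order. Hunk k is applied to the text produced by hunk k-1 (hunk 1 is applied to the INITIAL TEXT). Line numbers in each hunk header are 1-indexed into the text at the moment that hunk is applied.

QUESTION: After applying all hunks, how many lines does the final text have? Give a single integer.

Answer: 7

Derivation:
Hunk 1: at line 3 remove [fmoqe,oqavo,whg] add [vskn,lnpvm] -> 10 lines: sll ycq zflwu ldmr vskn lnpvm puiwg ukhme quw vdea
Hunk 2: at line 4 remove [vskn,lnpvm,puiwg] add [ziwc,gxd] -> 9 lines: sll ycq zflwu ldmr ziwc gxd ukhme quw vdea
Hunk 3: at line 3 remove [ldmr,ziwc,gxd] add [dnxq] -> 7 lines: sll ycq zflwu dnxq ukhme quw vdea
Final line count: 7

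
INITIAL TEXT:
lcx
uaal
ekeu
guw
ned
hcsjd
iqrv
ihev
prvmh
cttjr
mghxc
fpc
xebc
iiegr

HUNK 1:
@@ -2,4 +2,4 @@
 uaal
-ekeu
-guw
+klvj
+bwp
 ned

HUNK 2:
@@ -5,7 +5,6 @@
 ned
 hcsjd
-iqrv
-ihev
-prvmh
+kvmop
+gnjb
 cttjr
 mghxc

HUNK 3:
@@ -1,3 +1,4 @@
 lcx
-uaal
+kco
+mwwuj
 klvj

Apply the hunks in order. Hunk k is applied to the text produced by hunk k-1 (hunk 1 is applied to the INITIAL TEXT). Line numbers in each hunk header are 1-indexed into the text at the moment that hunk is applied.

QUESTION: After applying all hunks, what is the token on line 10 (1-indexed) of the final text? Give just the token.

Answer: cttjr

Derivation:
Hunk 1: at line 2 remove [ekeu,guw] add [klvj,bwp] -> 14 lines: lcx uaal klvj bwp ned hcsjd iqrv ihev prvmh cttjr mghxc fpc xebc iiegr
Hunk 2: at line 5 remove [iqrv,ihev,prvmh] add [kvmop,gnjb] -> 13 lines: lcx uaal klvj bwp ned hcsjd kvmop gnjb cttjr mghxc fpc xebc iiegr
Hunk 3: at line 1 remove [uaal] add [kco,mwwuj] -> 14 lines: lcx kco mwwuj klvj bwp ned hcsjd kvmop gnjb cttjr mghxc fpc xebc iiegr
Final line 10: cttjr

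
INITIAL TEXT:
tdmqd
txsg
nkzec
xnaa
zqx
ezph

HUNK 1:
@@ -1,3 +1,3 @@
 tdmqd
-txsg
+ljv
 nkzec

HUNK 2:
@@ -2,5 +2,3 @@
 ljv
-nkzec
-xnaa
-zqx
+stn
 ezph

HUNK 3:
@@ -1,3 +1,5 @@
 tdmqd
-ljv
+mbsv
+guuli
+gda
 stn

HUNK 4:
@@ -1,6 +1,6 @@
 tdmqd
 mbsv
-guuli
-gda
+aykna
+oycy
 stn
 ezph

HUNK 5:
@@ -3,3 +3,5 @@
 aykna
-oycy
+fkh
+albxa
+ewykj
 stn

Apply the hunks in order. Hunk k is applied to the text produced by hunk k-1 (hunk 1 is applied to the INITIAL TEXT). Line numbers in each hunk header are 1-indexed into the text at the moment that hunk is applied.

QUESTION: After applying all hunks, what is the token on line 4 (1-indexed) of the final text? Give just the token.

Answer: fkh

Derivation:
Hunk 1: at line 1 remove [txsg] add [ljv] -> 6 lines: tdmqd ljv nkzec xnaa zqx ezph
Hunk 2: at line 2 remove [nkzec,xnaa,zqx] add [stn] -> 4 lines: tdmqd ljv stn ezph
Hunk 3: at line 1 remove [ljv] add [mbsv,guuli,gda] -> 6 lines: tdmqd mbsv guuli gda stn ezph
Hunk 4: at line 1 remove [guuli,gda] add [aykna,oycy] -> 6 lines: tdmqd mbsv aykna oycy stn ezph
Hunk 5: at line 3 remove [oycy] add [fkh,albxa,ewykj] -> 8 lines: tdmqd mbsv aykna fkh albxa ewykj stn ezph
Final line 4: fkh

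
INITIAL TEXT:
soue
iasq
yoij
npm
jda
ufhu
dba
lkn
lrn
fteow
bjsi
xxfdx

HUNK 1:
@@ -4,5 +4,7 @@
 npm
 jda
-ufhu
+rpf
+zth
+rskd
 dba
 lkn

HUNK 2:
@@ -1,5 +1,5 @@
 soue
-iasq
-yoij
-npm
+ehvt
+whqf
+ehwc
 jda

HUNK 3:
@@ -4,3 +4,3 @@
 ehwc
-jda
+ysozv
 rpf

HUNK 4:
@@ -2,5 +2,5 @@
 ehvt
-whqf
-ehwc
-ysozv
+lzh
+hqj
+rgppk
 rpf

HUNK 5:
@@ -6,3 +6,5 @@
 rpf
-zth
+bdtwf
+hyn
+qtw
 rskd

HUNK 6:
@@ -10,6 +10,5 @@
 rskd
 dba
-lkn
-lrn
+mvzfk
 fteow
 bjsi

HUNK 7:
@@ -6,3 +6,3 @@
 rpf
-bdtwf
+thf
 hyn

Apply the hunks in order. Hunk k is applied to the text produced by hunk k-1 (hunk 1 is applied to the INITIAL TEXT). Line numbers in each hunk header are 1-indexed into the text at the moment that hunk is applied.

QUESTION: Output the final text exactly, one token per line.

Answer: soue
ehvt
lzh
hqj
rgppk
rpf
thf
hyn
qtw
rskd
dba
mvzfk
fteow
bjsi
xxfdx

Derivation:
Hunk 1: at line 4 remove [ufhu] add [rpf,zth,rskd] -> 14 lines: soue iasq yoij npm jda rpf zth rskd dba lkn lrn fteow bjsi xxfdx
Hunk 2: at line 1 remove [iasq,yoij,npm] add [ehvt,whqf,ehwc] -> 14 lines: soue ehvt whqf ehwc jda rpf zth rskd dba lkn lrn fteow bjsi xxfdx
Hunk 3: at line 4 remove [jda] add [ysozv] -> 14 lines: soue ehvt whqf ehwc ysozv rpf zth rskd dba lkn lrn fteow bjsi xxfdx
Hunk 4: at line 2 remove [whqf,ehwc,ysozv] add [lzh,hqj,rgppk] -> 14 lines: soue ehvt lzh hqj rgppk rpf zth rskd dba lkn lrn fteow bjsi xxfdx
Hunk 5: at line 6 remove [zth] add [bdtwf,hyn,qtw] -> 16 lines: soue ehvt lzh hqj rgppk rpf bdtwf hyn qtw rskd dba lkn lrn fteow bjsi xxfdx
Hunk 6: at line 10 remove [lkn,lrn] add [mvzfk] -> 15 lines: soue ehvt lzh hqj rgppk rpf bdtwf hyn qtw rskd dba mvzfk fteow bjsi xxfdx
Hunk 7: at line 6 remove [bdtwf] add [thf] -> 15 lines: soue ehvt lzh hqj rgppk rpf thf hyn qtw rskd dba mvzfk fteow bjsi xxfdx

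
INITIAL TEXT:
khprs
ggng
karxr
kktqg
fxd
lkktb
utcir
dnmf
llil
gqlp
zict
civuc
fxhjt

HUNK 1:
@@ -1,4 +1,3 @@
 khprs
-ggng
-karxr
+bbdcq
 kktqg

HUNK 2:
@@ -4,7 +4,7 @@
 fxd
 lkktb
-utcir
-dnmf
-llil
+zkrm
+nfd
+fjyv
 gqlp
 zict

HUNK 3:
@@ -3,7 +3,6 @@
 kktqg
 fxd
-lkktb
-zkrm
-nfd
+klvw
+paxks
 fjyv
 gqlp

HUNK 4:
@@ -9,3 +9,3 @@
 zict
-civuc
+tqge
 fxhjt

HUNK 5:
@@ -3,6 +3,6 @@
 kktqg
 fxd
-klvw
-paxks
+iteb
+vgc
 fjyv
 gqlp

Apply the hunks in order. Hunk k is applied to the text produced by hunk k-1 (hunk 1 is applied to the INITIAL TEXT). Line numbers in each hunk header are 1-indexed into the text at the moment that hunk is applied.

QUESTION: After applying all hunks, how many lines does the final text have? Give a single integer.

Hunk 1: at line 1 remove [ggng,karxr] add [bbdcq] -> 12 lines: khprs bbdcq kktqg fxd lkktb utcir dnmf llil gqlp zict civuc fxhjt
Hunk 2: at line 4 remove [utcir,dnmf,llil] add [zkrm,nfd,fjyv] -> 12 lines: khprs bbdcq kktqg fxd lkktb zkrm nfd fjyv gqlp zict civuc fxhjt
Hunk 3: at line 3 remove [lkktb,zkrm,nfd] add [klvw,paxks] -> 11 lines: khprs bbdcq kktqg fxd klvw paxks fjyv gqlp zict civuc fxhjt
Hunk 4: at line 9 remove [civuc] add [tqge] -> 11 lines: khprs bbdcq kktqg fxd klvw paxks fjyv gqlp zict tqge fxhjt
Hunk 5: at line 3 remove [klvw,paxks] add [iteb,vgc] -> 11 lines: khprs bbdcq kktqg fxd iteb vgc fjyv gqlp zict tqge fxhjt
Final line count: 11

Answer: 11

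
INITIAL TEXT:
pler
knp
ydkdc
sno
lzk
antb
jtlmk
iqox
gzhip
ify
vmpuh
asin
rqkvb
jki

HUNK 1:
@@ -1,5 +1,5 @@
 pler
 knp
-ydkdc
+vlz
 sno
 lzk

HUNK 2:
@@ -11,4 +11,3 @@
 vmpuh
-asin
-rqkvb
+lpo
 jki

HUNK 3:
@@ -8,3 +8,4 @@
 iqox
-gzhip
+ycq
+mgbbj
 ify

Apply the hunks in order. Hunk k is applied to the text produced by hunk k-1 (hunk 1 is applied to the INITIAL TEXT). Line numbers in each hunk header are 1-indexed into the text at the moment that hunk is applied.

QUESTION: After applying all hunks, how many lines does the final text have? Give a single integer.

Hunk 1: at line 1 remove [ydkdc] add [vlz] -> 14 lines: pler knp vlz sno lzk antb jtlmk iqox gzhip ify vmpuh asin rqkvb jki
Hunk 2: at line 11 remove [asin,rqkvb] add [lpo] -> 13 lines: pler knp vlz sno lzk antb jtlmk iqox gzhip ify vmpuh lpo jki
Hunk 3: at line 8 remove [gzhip] add [ycq,mgbbj] -> 14 lines: pler knp vlz sno lzk antb jtlmk iqox ycq mgbbj ify vmpuh lpo jki
Final line count: 14

Answer: 14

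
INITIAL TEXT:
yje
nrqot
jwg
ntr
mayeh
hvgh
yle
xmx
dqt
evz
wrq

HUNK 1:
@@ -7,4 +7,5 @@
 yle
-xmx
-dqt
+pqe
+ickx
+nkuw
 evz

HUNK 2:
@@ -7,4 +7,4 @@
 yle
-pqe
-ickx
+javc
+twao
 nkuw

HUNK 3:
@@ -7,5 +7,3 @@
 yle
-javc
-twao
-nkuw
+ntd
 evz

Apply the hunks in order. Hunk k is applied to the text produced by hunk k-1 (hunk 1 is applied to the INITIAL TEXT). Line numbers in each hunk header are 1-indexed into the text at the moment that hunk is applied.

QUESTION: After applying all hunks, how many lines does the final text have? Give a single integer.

Hunk 1: at line 7 remove [xmx,dqt] add [pqe,ickx,nkuw] -> 12 lines: yje nrqot jwg ntr mayeh hvgh yle pqe ickx nkuw evz wrq
Hunk 2: at line 7 remove [pqe,ickx] add [javc,twao] -> 12 lines: yje nrqot jwg ntr mayeh hvgh yle javc twao nkuw evz wrq
Hunk 3: at line 7 remove [javc,twao,nkuw] add [ntd] -> 10 lines: yje nrqot jwg ntr mayeh hvgh yle ntd evz wrq
Final line count: 10

Answer: 10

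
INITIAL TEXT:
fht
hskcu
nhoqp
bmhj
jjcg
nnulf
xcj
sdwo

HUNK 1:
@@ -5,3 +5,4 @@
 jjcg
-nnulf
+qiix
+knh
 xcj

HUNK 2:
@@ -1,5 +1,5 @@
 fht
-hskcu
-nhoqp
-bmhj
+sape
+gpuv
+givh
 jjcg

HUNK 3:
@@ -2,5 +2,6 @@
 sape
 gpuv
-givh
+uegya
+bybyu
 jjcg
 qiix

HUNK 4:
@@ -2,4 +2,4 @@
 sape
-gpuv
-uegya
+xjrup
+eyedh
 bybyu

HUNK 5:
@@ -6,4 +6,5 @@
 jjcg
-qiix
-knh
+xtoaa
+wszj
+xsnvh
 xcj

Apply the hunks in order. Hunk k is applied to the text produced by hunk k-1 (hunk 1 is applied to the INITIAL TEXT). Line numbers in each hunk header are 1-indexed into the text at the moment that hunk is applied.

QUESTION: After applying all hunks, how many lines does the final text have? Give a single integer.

Hunk 1: at line 5 remove [nnulf] add [qiix,knh] -> 9 lines: fht hskcu nhoqp bmhj jjcg qiix knh xcj sdwo
Hunk 2: at line 1 remove [hskcu,nhoqp,bmhj] add [sape,gpuv,givh] -> 9 lines: fht sape gpuv givh jjcg qiix knh xcj sdwo
Hunk 3: at line 2 remove [givh] add [uegya,bybyu] -> 10 lines: fht sape gpuv uegya bybyu jjcg qiix knh xcj sdwo
Hunk 4: at line 2 remove [gpuv,uegya] add [xjrup,eyedh] -> 10 lines: fht sape xjrup eyedh bybyu jjcg qiix knh xcj sdwo
Hunk 5: at line 6 remove [qiix,knh] add [xtoaa,wszj,xsnvh] -> 11 lines: fht sape xjrup eyedh bybyu jjcg xtoaa wszj xsnvh xcj sdwo
Final line count: 11

Answer: 11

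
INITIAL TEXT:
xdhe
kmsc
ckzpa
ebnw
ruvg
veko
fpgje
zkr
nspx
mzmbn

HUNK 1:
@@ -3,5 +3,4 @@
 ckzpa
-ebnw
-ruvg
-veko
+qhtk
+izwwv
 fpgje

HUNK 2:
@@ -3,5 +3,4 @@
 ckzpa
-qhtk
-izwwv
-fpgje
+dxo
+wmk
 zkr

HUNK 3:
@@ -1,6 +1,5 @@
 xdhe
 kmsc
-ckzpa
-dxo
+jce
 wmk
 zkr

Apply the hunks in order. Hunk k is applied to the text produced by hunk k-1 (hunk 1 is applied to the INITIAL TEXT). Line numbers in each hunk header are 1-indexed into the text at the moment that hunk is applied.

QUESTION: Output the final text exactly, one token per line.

Hunk 1: at line 3 remove [ebnw,ruvg,veko] add [qhtk,izwwv] -> 9 lines: xdhe kmsc ckzpa qhtk izwwv fpgje zkr nspx mzmbn
Hunk 2: at line 3 remove [qhtk,izwwv,fpgje] add [dxo,wmk] -> 8 lines: xdhe kmsc ckzpa dxo wmk zkr nspx mzmbn
Hunk 3: at line 1 remove [ckzpa,dxo] add [jce] -> 7 lines: xdhe kmsc jce wmk zkr nspx mzmbn

Answer: xdhe
kmsc
jce
wmk
zkr
nspx
mzmbn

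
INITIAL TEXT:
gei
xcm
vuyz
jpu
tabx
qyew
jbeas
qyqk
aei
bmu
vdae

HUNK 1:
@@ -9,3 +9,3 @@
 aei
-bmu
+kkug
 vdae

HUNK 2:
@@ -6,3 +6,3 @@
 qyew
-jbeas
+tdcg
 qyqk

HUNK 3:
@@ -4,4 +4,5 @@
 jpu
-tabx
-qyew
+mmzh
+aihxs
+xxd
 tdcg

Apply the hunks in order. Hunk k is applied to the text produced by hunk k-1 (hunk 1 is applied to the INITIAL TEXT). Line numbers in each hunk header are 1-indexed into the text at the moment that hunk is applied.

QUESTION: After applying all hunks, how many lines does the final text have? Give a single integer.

Answer: 12

Derivation:
Hunk 1: at line 9 remove [bmu] add [kkug] -> 11 lines: gei xcm vuyz jpu tabx qyew jbeas qyqk aei kkug vdae
Hunk 2: at line 6 remove [jbeas] add [tdcg] -> 11 lines: gei xcm vuyz jpu tabx qyew tdcg qyqk aei kkug vdae
Hunk 3: at line 4 remove [tabx,qyew] add [mmzh,aihxs,xxd] -> 12 lines: gei xcm vuyz jpu mmzh aihxs xxd tdcg qyqk aei kkug vdae
Final line count: 12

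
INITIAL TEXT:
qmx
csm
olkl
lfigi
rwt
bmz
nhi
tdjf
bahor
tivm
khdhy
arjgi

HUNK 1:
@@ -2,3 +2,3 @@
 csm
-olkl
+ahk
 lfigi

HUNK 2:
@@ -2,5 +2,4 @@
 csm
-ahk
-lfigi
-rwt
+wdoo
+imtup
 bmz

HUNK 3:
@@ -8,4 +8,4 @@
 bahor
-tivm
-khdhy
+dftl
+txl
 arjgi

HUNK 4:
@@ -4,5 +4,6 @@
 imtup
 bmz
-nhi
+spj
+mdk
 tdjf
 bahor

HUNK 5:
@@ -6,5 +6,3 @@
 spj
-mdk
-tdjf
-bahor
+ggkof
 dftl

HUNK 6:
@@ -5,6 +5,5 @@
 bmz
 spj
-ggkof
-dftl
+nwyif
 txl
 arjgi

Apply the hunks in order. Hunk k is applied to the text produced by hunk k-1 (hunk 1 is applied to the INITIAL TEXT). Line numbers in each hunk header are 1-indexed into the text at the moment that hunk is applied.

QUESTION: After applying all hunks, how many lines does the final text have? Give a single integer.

Hunk 1: at line 2 remove [olkl] add [ahk] -> 12 lines: qmx csm ahk lfigi rwt bmz nhi tdjf bahor tivm khdhy arjgi
Hunk 2: at line 2 remove [ahk,lfigi,rwt] add [wdoo,imtup] -> 11 lines: qmx csm wdoo imtup bmz nhi tdjf bahor tivm khdhy arjgi
Hunk 3: at line 8 remove [tivm,khdhy] add [dftl,txl] -> 11 lines: qmx csm wdoo imtup bmz nhi tdjf bahor dftl txl arjgi
Hunk 4: at line 4 remove [nhi] add [spj,mdk] -> 12 lines: qmx csm wdoo imtup bmz spj mdk tdjf bahor dftl txl arjgi
Hunk 5: at line 6 remove [mdk,tdjf,bahor] add [ggkof] -> 10 lines: qmx csm wdoo imtup bmz spj ggkof dftl txl arjgi
Hunk 6: at line 5 remove [ggkof,dftl] add [nwyif] -> 9 lines: qmx csm wdoo imtup bmz spj nwyif txl arjgi
Final line count: 9

Answer: 9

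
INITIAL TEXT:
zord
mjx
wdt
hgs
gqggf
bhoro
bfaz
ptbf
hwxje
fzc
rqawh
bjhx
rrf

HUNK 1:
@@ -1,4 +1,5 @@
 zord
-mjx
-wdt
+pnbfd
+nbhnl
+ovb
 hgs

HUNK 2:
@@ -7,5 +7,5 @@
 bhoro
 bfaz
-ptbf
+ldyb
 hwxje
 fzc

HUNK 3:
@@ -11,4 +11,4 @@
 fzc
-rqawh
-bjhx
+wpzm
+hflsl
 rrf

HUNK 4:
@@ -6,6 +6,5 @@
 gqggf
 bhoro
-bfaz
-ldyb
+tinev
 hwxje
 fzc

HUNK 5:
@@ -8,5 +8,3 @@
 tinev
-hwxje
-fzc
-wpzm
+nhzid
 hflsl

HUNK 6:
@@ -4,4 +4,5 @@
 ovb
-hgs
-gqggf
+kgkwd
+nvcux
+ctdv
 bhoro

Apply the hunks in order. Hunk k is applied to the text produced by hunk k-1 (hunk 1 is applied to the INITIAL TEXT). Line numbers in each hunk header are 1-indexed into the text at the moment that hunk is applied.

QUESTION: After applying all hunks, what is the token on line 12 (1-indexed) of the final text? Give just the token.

Answer: rrf

Derivation:
Hunk 1: at line 1 remove [mjx,wdt] add [pnbfd,nbhnl,ovb] -> 14 lines: zord pnbfd nbhnl ovb hgs gqggf bhoro bfaz ptbf hwxje fzc rqawh bjhx rrf
Hunk 2: at line 7 remove [ptbf] add [ldyb] -> 14 lines: zord pnbfd nbhnl ovb hgs gqggf bhoro bfaz ldyb hwxje fzc rqawh bjhx rrf
Hunk 3: at line 11 remove [rqawh,bjhx] add [wpzm,hflsl] -> 14 lines: zord pnbfd nbhnl ovb hgs gqggf bhoro bfaz ldyb hwxje fzc wpzm hflsl rrf
Hunk 4: at line 6 remove [bfaz,ldyb] add [tinev] -> 13 lines: zord pnbfd nbhnl ovb hgs gqggf bhoro tinev hwxje fzc wpzm hflsl rrf
Hunk 5: at line 8 remove [hwxje,fzc,wpzm] add [nhzid] -> 11 lines: zord pnbfd nbhnl ovb hgs gqggf bhoro tinev nhzid hflsl rrf
Hunk 6: at line 4 remove [hgs,gqggf] add [kgkwd,nvcux,ctdv] -> 12 lines: zord pnbfd nbhnl ovb kgkwd nvcux ctdv bhoro tinev nhzid hflsl rrf
Final line 12: rrf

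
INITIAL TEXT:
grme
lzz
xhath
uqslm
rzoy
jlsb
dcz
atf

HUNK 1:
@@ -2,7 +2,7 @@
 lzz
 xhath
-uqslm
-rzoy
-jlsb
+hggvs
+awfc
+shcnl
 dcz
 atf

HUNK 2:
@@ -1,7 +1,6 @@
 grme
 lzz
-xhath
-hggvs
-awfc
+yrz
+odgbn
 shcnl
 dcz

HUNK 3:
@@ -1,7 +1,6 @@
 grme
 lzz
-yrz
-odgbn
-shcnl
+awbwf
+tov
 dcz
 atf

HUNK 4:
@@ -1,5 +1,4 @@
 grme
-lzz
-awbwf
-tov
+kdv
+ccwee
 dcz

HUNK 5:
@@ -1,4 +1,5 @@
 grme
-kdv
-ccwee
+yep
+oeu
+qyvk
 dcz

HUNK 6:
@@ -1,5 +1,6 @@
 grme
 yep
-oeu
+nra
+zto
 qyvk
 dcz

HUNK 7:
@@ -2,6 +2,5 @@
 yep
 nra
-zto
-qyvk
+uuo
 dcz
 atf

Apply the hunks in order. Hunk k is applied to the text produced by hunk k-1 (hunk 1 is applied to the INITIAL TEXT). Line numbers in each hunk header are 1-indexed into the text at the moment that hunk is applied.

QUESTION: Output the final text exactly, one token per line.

Answer: grme
yep
nra
uuo
dcz
atf

Derivation:
Hunk 1: at line 2 remove [uqslm,rzoy,jlsb] add [hggvs,awfc,shcnl] -> 8 lines: grme lzz xhath hggvs awfc shcnl dcz atf
Hunk 2: at line 1 remove [xhath,hggvs,awfc] add [yrz,odgbn] -> 7 lines: grme lzz yrz odgbn shcnl dcz atf
Hunk 3: at line 1 remove [yrz,odgbn,shcnl] add [awbwf,tov] -> 6 lines: grme lzz awbwf tov dcz atf
Hunk 4: at line 1 remove [lzz,awbwf,tov] add [kdv,ccwee] -> 5 lines: grme kdv ccwee dcz atf
Hunk 5: at line 1 remove [kdv,ccwee] add [yep,oeu,qyvk] -> 6 lines: grme yep oeu qyvk dcz atf
Hunk 6: at line 1 remove [oeu] add [nra,zto] -> 7 lines: grme yep nra zto qyvk dcz atf
Hunk 7: at line 2 remove [zto,qyvk] add [uuo] -> 6 lines: grme yep nra uuo dcz atf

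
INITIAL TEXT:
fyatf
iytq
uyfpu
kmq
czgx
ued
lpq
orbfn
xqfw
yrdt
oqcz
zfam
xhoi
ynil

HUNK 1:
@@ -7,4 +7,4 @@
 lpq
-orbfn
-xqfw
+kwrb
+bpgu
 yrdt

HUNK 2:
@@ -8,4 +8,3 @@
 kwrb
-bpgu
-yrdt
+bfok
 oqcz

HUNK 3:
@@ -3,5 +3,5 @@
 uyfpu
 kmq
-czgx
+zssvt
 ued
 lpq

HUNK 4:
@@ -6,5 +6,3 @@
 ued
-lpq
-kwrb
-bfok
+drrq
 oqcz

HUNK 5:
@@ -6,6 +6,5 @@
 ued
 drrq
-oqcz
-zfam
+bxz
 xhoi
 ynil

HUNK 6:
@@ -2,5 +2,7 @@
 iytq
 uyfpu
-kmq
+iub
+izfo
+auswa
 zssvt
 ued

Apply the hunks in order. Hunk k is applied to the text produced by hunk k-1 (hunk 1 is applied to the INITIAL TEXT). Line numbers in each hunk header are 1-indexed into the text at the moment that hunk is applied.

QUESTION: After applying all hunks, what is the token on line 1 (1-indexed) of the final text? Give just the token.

Answer: fyatf

Derivation:
Hunk 1: at line 7 remove [orbfn,xqfw] add [kwrb,bpgu] -> 14 lines: fyatf iytq uyfpu kmq czgx ued lpq kwrb bpgu yrdt oqcz zfam xhoi ynil
Hunk 2: at line 8 remove [bpgu,yrdt] add [bfok] -> 13 lines: fyatf iytq uyfpu kmq czgx ued lpq kwrb bfok oqcz zfam xhoi ynil
Hunk 3: at line 3 remove [czgx] add [zssvt] -> 13 lines: fyatf iytq uyfpu kmq zssvt ued lpq kwrb bfok oqcz zfam xhoi ynil
Hunk 4: at line 6 remove [lpq,kwrb,bfok] add [drrq] -> 11 lines: fyatf iytq uyfpu kmq zssvt ued drrq oqcz zfam xhoi ynil
Hunk 5: at line 6 remove [oqcz,zfam] add [bxz] -> 10 lines: fyatf iytq uyfpu kmq zssvt ued drrq bxz xhoi ynil
Hunk 6: at line 2 remove [kmq] add [iub,izfo,auswa] -> 12 lines: fyatf iytq uyfpu iub izfo auswa zssvt ued drrq bxz xhoi ynil
Final line 1: fyatf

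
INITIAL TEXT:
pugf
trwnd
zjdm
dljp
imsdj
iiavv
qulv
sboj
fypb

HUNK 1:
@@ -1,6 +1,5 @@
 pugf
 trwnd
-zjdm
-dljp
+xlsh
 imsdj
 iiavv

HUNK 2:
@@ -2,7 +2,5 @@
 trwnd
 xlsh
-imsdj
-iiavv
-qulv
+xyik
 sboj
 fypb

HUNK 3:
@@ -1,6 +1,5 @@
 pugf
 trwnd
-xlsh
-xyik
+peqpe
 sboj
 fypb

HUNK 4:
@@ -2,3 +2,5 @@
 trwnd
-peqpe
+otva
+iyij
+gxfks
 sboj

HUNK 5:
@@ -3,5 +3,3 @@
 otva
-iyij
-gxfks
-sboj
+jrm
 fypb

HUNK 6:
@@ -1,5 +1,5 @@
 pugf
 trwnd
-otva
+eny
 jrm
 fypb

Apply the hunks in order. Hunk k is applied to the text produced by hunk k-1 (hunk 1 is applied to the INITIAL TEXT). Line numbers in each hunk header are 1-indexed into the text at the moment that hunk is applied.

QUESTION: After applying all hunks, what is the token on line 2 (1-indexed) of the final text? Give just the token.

Hunk 1: at line 1 remove [zjdm,dljp] add [xlsh] -> 8 lines: pugf trwnd xlsh imsdj iiavv qulv sboj fypb
Hunk 2: at line 2 remove [imsdj,iiavv,qulv] add [xyik] -> 6 lines: pugf trwnd xlsh xyik sboj fypb
Hunk 3: at line 1 remove [xlsh,xyik] add [peqpe] -> 5 lines: pugf trwnd peqpe sboj fypb
Hunk 4: at line 2 remove [peqpe] add [otva,iyij,gxfks] -> 7 lines: pugf trwnd otva iyij gxfks sboj fypb
Hunk 5: at line 3 remove [iyij,gxfks,sboj] add [jrm] -> 5 lines: pugf trwnd otva jrm fypb
Hunk 6: at line 1 remove [otva] add [eny] -> 5 lines: pugf trwnd eny jrm fypb
Final line 2: trwnd

Answer: trwnd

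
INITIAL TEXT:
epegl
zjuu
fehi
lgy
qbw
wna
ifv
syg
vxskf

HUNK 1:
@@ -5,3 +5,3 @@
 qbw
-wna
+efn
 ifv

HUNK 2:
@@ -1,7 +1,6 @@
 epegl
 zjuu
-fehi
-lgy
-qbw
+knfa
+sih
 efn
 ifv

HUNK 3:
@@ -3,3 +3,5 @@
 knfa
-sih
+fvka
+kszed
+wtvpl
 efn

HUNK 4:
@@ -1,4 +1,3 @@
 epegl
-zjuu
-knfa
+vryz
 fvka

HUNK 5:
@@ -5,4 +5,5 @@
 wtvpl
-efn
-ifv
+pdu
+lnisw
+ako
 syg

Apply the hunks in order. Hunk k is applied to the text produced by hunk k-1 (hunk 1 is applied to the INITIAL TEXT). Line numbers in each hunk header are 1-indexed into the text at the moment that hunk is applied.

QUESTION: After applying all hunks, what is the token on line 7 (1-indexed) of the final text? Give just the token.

Answer: lnisw

Derivation:
Hunk 1: at line 5 remove [wna] add [efn] -> 9 lines: epegl zjuu fehi lgy qbw efn ifv syg vxskf
Hunk 2: at line 1 remove [fehi,lgy,qbw] add [knfa,sih] -> 8 lines: epegl zjuu knfa sih efn ifv syg vxskf
Hunk 3: at line 3 remove [sih] add [fvka,kszed,wtvpl] -> 10 lines: epegl zjuu knfa fvka kszed wtvpl efn ifv syg vxskf
Hunk 4: at line 1 remove [zjuu,knfa] add [vryz] -> 9 lines: epegl vryz fvka kszed wtvpl efn ifv syg vxskf
Hunk 5: at line 5 remove [efn,ifv] add [pdu,lnisw,ako] -> 10 lines: epegl vryz fvka kszed wtvpl pdu lnisw ako syg vxskf
Final line 7: lnisw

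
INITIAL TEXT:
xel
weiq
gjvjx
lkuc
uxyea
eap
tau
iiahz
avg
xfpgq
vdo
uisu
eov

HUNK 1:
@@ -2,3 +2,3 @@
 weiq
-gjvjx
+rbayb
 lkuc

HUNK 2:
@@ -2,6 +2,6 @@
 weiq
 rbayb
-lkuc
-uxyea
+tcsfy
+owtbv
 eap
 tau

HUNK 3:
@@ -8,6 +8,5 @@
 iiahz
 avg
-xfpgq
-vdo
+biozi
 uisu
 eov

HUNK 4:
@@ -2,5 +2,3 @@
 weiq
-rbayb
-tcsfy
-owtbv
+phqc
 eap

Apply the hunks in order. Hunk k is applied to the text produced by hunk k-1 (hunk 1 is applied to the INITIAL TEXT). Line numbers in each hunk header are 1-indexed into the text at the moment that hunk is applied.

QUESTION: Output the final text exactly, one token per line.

Answer: xel
weiq
phqc
eap
tau
iiahz
avg
biozi
uisu
eov

Derivation:
Hunk 1: at line 2 remove [gjvjx] add [rbayb] -> 13 lines: xel weiq rbayb lkuc uxyea eap tau iiahz avg xfpgq vdo uisu eov
Hunk 2: at line 2 remove [lkuc,uxyea] add [tcsfy,owtbv] -> 13 lines: xel weiq rbayb tcsfy owtbv eap tau iiahz avg xfpgq vdo uisu eov
Hunk 3: at line 8 remove [xfpgq,vdo] add [biozi] -> 12 lines: xel weiq rbayb tcsfy owtbv eap tau iiahz avg biozi uisu eov
Hunk 4: at line 2 remove [rbayb,tcsfy,owtbv] add [phqc] -> 10 lines: xel weiq phqc eap tau iiahz avg biozi uisu eov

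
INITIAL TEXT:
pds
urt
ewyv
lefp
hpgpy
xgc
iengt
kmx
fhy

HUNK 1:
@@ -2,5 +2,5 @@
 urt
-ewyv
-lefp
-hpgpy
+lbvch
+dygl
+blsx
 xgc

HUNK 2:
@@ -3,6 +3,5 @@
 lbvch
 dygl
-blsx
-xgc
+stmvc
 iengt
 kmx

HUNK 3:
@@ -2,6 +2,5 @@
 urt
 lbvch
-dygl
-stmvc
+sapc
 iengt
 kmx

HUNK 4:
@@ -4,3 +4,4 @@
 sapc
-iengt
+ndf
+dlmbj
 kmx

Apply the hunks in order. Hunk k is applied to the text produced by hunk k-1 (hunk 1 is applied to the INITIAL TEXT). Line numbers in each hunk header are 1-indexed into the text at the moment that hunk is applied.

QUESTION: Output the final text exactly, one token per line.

Answer: pds
urt
lbvch
sapc
ndf
dlmbj
kmx
fhy

Derivation:
Hunk 1: at line 2 remove [ewyv,lefp,hpgpy] add [lbvch,dygl,blsx] -> 9 lines: pds urt lbvch dygl blsx xgc iengt kmx fhy
Hunk 2: at line 3 remove [blsx,xgc] add [stmvc] -> 8 lines: pds urt lbvch dygl stmvc iengt kmx fhy
Hunk 3: at line 2 remove [dygl,stmvc] add [sapc] -> 7 lines: pds urt lbvch sapc iengt kmx fhy
Hunk 4: at line 4 remove [iengt] add [ndf,dlmbj] -> 8 lines: pds urt lbvch sapc ndf dlmbj kmx fhy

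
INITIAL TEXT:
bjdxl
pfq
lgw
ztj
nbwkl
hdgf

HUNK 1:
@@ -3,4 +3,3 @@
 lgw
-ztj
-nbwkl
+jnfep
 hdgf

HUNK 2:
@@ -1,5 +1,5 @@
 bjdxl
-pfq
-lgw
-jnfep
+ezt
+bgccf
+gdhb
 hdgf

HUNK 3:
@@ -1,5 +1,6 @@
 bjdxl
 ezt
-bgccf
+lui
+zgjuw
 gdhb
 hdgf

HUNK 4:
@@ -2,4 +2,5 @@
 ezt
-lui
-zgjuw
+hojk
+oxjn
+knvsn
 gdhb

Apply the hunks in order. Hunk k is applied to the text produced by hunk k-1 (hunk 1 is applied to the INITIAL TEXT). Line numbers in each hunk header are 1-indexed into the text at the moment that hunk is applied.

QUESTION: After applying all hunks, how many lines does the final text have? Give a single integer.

Answer: 7

Derivation:
Hunk 1: at line 3 remove [ztj,nbwkl] add [jnfep] -> 5 lines: bjdxl pfq lgw jnfep hdgf
Hunk 2: at line 1 remove [pfq,lgw,jnfep] add [ezt,bgccf,gdhb] -> 5 lines: bjdxl ezt bgccf gdhb hdgf
Hunk 3: at line 1 remove [bgccf] add [lui,zgjuw] -> 6 lines: bjdxl ezt lui zgjuw gdhb hdgf
Hunk 4: at line 2 remove [lui,zgjuw] add [hojk,oxjn,knvsn] -> 7 lines: bjdxl ezt hojk oxjn knvsn gdhb hdgf
Final line count: 7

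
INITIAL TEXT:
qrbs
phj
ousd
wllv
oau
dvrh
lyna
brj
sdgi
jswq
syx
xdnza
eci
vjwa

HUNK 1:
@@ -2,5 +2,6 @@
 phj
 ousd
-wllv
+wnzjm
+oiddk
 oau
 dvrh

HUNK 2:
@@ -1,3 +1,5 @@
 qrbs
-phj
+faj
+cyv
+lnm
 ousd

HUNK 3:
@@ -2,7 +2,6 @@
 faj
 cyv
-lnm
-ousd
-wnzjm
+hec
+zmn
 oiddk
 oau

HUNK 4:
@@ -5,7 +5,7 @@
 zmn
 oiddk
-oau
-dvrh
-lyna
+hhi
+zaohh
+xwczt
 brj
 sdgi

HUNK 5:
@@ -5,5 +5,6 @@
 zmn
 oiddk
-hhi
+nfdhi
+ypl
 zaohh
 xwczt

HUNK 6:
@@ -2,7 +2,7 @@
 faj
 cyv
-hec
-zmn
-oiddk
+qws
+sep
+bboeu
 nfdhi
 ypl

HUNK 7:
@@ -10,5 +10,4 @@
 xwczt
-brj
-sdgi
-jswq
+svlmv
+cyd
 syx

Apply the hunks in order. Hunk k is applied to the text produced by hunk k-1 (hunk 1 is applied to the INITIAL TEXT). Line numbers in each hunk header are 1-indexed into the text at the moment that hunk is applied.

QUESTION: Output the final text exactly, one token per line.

Hunk 1: at line 2 remove [wllv] add [wnzjm,oiddk] -> 15 lines: qrbs phj ousd wnzjm oiddk oau dvrh lyna brj sdgi jswq syx xdnza eci vjwa
Hunk 2: at line 1 remove [phj] add [faj,cyv,lnm] -> 17 lines: qrbs faj cyv lnm ousd wnzjm oiddk oau dvrh lyna brj sdgi jswq syx xdnza eci vjwa
Hunk 3: at line 2 remove [lnm,ousd,wnzjm] add [hec,zmn] -> 16 lines: qrbs faj cyv hec zmn oiddk oau dvrh lyna brj sdgi jswq syx xdnza eci vjwa
Hunk 4: at line 5 remove [oau,dvrh,lyna] add [hhi,zaohh,xwczt] -> 16 lines: qrbs faj cyv hec zmn oiddk hhi zaohh xwczt brj sdgi jswq syx xdnza eci vjwa
Hunk 5: at line 5 remove [hhi] add [nfdhi,ypl] -> 17 lines: qrbs faj cyv hec zmn oiddk nfdhi ypl zaohh xwczt brj sdgi jswq syx xdnza eci vjwa
Hunk 6: at line 2 remove [hec,zmn,oiddk] add [qws,sep,bboeu] -> 17 lines: qrbs faj cyv qws sep bboeu nfdhi ypl zaohh xwczt brj sdgi jswq syx xdnza eci vjwa
Hunk 7: at line 10 remove [brj,sdgi,jswq] add [svlmv,cyd] -> 16 lines: qrbs faj cyv qws sep bboeu nfdhi ypl zaohh xwczt svlmv cyd syx xdnza eci vjwa

Answer: qrbs
faj
cyv
qws
sep
bboeu
nfdhi
ypl
zaohh
xwczt
svlmv
cyd
syx
xdnza
eci
vjwa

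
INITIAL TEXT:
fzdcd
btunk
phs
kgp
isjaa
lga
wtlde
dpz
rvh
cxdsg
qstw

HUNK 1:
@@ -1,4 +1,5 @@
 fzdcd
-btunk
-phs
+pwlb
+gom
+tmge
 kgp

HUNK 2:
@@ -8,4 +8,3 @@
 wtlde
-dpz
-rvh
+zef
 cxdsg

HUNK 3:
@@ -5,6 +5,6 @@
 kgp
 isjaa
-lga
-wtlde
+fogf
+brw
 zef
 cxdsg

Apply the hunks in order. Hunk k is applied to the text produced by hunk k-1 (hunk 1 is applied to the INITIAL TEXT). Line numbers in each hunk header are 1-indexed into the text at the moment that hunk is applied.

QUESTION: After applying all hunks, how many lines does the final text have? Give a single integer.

Hunk 1: at line 1 remove [btunk,phs] add [pwlb,gom,tmge] -> 12 lines: fzdcd pwlb gom tmge kgp isjaa lga wtlde dpz rvh cxdsg qstw
Hunk 2: at line 8 remove [dpz,rvh] add [zef] -> 11 lines: fzdcd pwlb gom tmge kgp isjaa lga wtlde zef cxdsg qstw
Hunk 3: at line 5 remove [lga,wtlde] add [fogf,brw] -> 11 lines: fzdcd pwlb gom tmge kgp isjaa fogf brw zef cxdsg qstw
Final line count: 11

Answer: 11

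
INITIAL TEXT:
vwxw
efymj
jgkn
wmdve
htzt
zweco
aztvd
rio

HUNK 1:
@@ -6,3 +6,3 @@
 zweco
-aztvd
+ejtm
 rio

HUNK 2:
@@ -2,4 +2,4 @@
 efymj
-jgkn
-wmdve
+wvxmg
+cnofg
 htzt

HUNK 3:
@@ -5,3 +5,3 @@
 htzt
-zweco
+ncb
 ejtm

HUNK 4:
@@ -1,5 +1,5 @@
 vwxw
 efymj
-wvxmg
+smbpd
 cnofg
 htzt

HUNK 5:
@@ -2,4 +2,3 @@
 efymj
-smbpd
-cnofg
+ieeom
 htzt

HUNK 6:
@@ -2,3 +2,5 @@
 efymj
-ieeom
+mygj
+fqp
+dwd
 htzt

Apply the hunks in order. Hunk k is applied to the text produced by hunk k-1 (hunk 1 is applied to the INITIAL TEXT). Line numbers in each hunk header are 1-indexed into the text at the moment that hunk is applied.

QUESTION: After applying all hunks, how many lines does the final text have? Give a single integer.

Answer: 9

Derivation:
Hunk 1: at line 6 remove [aztvd] add [ejtm] -> 8 lines: vwxw efymj jgkn wmdve htzt zweco ejtm rio
Hunk 2: at line 2 remove [jgkn,wmdve] add [wvxmg,cnofg] -> 8 lines: vwxw efymj wvxmg cnofg htzt zweco ejtm rio
Hunk 3: at line 5 remove [zweco] add [ncb] -> 8 lines: vwxw efymj wvxmg cnofg htzt ncb ejtm rio
Hunk 4: at line 1 remove [wvxmg] add [smbpd] -> 8 lines: vwxw efymj smbpd cnofg htzt ncb ejtm rio
Hunk 5: at line 2 remove [smbpd,cnofg] add [ieeom] -> 7 lines: vwxw efymj ieeom htzt ncb ejtm rio
Hunk 6: at line 2 remove [ieeom] add [mygj,fqp,dwd] -> 9 lines: vwxw efymj mygj fqp dwd htzt ncb ejtm rio
Final line count: 9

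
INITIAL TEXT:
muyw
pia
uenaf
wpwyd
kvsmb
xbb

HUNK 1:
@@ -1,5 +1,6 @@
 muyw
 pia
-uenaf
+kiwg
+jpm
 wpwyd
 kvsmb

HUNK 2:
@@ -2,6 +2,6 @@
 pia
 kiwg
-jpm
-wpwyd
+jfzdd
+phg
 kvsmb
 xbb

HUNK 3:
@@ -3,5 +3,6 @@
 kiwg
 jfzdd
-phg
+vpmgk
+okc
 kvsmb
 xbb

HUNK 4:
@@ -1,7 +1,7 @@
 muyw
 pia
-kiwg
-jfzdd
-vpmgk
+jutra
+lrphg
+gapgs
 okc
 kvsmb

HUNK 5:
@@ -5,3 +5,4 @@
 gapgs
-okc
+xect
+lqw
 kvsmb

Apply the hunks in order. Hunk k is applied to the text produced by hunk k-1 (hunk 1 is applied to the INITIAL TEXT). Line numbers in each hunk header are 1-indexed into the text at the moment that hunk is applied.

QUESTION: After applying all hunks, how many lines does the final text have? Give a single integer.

Hunk 1: at line 1 remove [uenaf] add [kiwg,jpm] -> 7 lines: muyw pia kiwg jpm wpwyd kvsmb xbb
Hunk 2: at line 2 remove [jpm,wpwyd] add [jfzdd,phg] -> 7 lines: muyw pia kiwg jfzdd phg kvsmb xbb
Hunk 3: at line 3 remove [phg] add [vpmgk,okc] -> 8 lines: muyw pia kiwg jfzdd vpmgk okc kvsmb xbb
Hunk 4: at line 1 remove [kiwg,jfzdd,vpmgk] add [jutra,lrphg,gapgs] -> 8 lines: muyw pia jutra lrphg gapgs okc kvsmb xbb
Hunk 5: at line 5 remove [okc] add [xect,lqw] -> 9 lines: muyw pia jutra lrphg gapgs xect lqw kvsmb xbb
Final line count: 9

Answer: 9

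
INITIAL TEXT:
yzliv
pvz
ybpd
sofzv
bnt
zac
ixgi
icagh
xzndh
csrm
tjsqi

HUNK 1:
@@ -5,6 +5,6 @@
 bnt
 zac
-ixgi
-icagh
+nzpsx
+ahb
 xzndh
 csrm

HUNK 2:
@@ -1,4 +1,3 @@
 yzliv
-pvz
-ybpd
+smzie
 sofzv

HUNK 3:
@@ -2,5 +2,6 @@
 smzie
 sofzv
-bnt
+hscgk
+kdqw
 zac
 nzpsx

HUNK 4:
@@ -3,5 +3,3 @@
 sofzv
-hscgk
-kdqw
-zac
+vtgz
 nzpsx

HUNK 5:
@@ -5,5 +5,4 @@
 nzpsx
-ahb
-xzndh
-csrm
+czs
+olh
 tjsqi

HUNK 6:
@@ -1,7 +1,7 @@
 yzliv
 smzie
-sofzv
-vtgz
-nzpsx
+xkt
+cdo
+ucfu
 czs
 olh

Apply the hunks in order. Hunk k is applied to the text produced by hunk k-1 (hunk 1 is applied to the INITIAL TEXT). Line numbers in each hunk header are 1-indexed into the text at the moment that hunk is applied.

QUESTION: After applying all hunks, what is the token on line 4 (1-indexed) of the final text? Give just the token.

Answer: cdo

Derivation:
Hunk 1: at line 5 remove [ixgi,icagh] add [nzpsx,ahb] -> 11 lines: yzliv pvz ybpd sofzv bnt zac nzpsx ahb xzndh csrm tjsqi
Hunk 2: at line 1 remove [pvz,ybpd] add [smzie] -> 10 lines: yzliv smzie sofzv bnt zac nzpsx ahb xzndh csrm tjsqi
Hunk 3: at line 2 remove [bnt] add [hscgk,kdqw] -> 11 lines: yzliv smzie sofzv hscgk kdqw zac nzpsx ahb xzndh csrm tjsqi
Hunk 4: at line 3 remove [hscgk,kdqw,zac] add [vtgz] -> 9 lines: yzliv smzie sofzv vtgz nzpsx ahb xzndh csrm tjsqi
Hunk 5: at line 5 remove [ahb,xzndh,csrm] add [czs,olh] -> 8 lines: yzliv smzie sofzv vtgz nzpsx czs olh tjsqi
Hunk 6: at line 1 remove [sofzv,vtgz,nzpsx] add [xkt,cdo,ucfu] -> 8 lines: yzliv smzie xkt cdo ucfu czs olh tjsqi
Final line 4: cdo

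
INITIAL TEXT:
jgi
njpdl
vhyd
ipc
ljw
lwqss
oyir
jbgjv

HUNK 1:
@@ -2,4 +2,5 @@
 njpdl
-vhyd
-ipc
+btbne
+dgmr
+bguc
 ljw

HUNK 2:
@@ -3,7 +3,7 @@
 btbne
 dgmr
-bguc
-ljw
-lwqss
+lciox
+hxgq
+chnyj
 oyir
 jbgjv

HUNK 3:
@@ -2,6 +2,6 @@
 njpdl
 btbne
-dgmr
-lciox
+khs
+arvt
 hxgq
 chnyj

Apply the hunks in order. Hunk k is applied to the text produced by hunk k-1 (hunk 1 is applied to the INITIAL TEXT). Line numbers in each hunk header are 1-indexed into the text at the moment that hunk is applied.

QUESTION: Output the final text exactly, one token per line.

Answer: jgi
njpdl
btbne
khs
arvt
hxgq
chnyj
oyir
jbgjv

Derivation:
Hunk 1: at line 2 remove [vhyd,ipc] add [btbne,dgmr,bguc] -> 9 lines: jgi njpdl btbne dgmr bguc ljw lwqss oyir jbgjv
Hunk 2: at line 3 remove [bguc,ljw,lwqss] add [lciox,hxgq,chnyj] -> 9 lines: jgi njpdl btbne dgmr lciox hxgq chnyj oyir jbgjv
Hunk 3: at line 2 remove [dgmr,lciox] add [khs,arvt] -> 9 lines: jgi njpdl btbne khs arvt hxgq chnyj oyir jbgjv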